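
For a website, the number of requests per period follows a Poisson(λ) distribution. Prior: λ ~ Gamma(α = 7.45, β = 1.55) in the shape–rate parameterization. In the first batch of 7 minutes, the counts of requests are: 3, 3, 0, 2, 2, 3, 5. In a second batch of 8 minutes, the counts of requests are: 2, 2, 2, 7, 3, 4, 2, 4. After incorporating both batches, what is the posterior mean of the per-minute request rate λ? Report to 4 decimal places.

With a Gamma(shape α, rate β) prior, the Poisson likelihood is conjugate: the posterior is Gamma(α + ΣXᵢ, β + n).
Batch 1: sum of counts S = 18 over n = 7 minutes.
After batch 1: Gamma(α+S, β+n) = Gamma(7.45+18, 1.55+7) = Gamma(25.45, 8.55).
Batch 2: sum of counts S = 26 over n = 8 minutes.
After batch 2: Gamma(α+S, β+n) = Gamma(25.45+26, 8.55+8) = Gamma(51.45, 16.55).
Posterior mean = α/β = 51.45/16.55 = 3.1088.

3.1088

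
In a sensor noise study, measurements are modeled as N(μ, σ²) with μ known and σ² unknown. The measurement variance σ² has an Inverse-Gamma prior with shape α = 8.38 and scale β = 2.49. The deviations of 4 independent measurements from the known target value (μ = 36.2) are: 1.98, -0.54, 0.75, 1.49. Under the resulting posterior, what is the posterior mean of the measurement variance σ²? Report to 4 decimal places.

0.6383

With known mean μ and an Inverse-Gamma(α, β) prior on σ², the Normal likelihood is conjugate: posterior is Inv-Gamma(α + n/2, β + Σ(xᵢ−μ)²/2).
Σ(xᵢ−μ)² = (1.98)² + (-0.54)² + (0.75)² + (1.49)² = 6.9946.
Posterior: Inv-Gamma(8.38 + 4/2, 2.49 + 6.9946/2) = Inv-Gamma(10.38, 5.98730).
E[σ²|data] = β/(α−1) = 5.98730/9.38 = 0.6383.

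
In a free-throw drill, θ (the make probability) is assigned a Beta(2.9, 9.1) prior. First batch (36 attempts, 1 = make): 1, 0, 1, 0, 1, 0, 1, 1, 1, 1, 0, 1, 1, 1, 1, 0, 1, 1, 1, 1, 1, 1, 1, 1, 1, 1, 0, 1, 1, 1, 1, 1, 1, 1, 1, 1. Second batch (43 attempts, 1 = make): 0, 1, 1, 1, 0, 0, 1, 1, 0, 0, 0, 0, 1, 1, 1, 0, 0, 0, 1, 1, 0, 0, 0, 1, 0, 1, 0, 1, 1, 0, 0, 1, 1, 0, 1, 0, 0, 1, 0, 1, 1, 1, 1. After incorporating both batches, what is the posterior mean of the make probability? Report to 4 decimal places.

The Beta prior is conjugate to a Binomial/Bernoulli likelihood; the update adds successes to α and failures to β.
After batch 1: Beta(2.9+30, 9.1+6) = Beta(32.9, 15.1).
After batch 2: Beta(32.9+22, 15.1+21) = Beta(54.9, 36.1).
Posterior mean = α/(α+β) = 54.9/91.0 = 0.6033.

0.6033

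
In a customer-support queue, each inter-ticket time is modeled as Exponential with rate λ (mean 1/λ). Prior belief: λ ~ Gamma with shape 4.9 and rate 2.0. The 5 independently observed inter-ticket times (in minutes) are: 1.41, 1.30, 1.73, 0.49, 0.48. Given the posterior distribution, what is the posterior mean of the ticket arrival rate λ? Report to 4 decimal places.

With a Gamma(shape α, rate β) prior on the exponential rate λ, the posterior after n observations with total T = Σxᵢ is Gamma(α+n, β+T).
Sum of observations T = 5.41 minutes; n = 5.
Posterior: Gamma(4.9+5, 2.0+5.41) = Gamma(9.9, 7.41).
Posterior mean of λ = α/β = 9.9/7.41 = 1.3360.

1.3360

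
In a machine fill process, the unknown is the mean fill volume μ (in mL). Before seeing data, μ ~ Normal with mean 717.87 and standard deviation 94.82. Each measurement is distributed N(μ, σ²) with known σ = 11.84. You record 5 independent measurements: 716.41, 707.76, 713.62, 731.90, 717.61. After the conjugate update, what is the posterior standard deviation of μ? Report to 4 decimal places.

5.2868

For Normal data with known variance σ², a Normal(μ₀, σ₀²) prior on μ is conjugate. Posterior precision = 1/σ₀² + n/σ²; posterior mean is the precision-weighted average of μ₀ and x̄.
σ₀² = 94.82² = 8990.8324, σ² = 11.84² = 140.1856; σ² + n·σ₀² = 140.1856 + 5·8990.8324 = 45094.3476.
Posterior precision = 1/σ₀² + n/σ² = 1/8990.8324 + 5/140.1856 = (σ² + n·σ₀²)/(σ₀²σ²) = 45094.3476/(8990.8324·140.1856); posterior variance σₙ² = σ₀²σ²/(σ² + n·σ₀²) = 8990.8324·140.1856/45094.3476 = 27.949961.
Posterior SD = √σₙ² = √(8990.8324·140.1856/45094.3476) = 5.2868.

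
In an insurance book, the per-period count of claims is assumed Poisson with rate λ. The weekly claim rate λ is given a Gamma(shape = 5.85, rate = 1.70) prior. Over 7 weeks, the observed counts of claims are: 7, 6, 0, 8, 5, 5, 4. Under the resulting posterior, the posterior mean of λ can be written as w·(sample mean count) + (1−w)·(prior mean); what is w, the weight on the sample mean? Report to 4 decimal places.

0.8046

With a Gamma(shape α, rate β) prior, the Poisson likelihood is conjugate: the posterior is Gamma(α + ΣXᵢ, β + n).
Posterior mean = (α₀+S)/(β₀+n) = [n/(β₀+n)]·(S/n) + [β₀/(β₀+n)]·(α₀/β₀), so only n and β₀ enter the weight.
Weight on data w = n/(β₀+n) = 7/(1.70+7) = 7/8.70 = 0.8046.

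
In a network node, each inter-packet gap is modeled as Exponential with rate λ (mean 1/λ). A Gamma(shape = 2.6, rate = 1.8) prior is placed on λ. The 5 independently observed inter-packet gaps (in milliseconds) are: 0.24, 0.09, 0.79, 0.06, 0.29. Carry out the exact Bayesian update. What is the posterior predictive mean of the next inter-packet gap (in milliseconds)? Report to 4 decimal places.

With a Gamma(shape α, rate β) prior on the exponential rate λ, the posterior after n observations with total T = Σxᵢ is Gamma(α+n, β+T).
Sum of observations T = 1.47 milliseconds; n = 5.
Posterior: Gamma(2.6+5, 1.8+1.47) = Gamma(7.6, 3.27).
The predictive distribution for the next observation is Lomax; its mean is β/(α−1) = 3.27/6.6 = 0.4955.

0.4955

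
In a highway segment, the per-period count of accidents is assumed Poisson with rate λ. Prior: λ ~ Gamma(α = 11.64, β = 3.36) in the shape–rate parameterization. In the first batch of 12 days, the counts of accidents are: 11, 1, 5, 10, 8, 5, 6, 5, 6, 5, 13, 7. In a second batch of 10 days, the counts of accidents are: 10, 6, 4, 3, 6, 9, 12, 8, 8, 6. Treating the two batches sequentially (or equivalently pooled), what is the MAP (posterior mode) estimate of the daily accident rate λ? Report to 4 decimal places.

6.4921

With a Gamma(shape α, rate β) prior, the Poisson likelihood is conjugate: the posterior is Gamma(α + ΣXᵢ, β + n).
Batch 1: sum of counts S = 82 over n = 12 days.
After batch 1: Gamma(α+S, β+n) = Gamma(11.64+82, 3.36+12) = Gamma(93.64, 15.36).
Batch 2: sum of counts S = 72 over n = 10 days.
After batch 2: Gamma(α+S, β+n) = Gamma(93.64+72, 15.36+10) = Gamma(165.64, 25.36).
Mode of Gamma(α,β) for α≥1 is (α−1)/β = 164.64/25.36 = 6.4921.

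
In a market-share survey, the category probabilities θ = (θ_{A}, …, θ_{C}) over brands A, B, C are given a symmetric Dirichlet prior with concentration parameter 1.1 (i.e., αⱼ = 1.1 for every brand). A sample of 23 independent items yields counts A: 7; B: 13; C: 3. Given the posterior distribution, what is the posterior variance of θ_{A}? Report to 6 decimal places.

The Dirichlet prior is conjugate to the Multinomial likelihood: each posterior αⱼ = prior αⱼ + observed count nⱼ.
Posterior concentration: (8.1, 14.1, 4.1), total = 26.3.
Var[θ_j] = α_j(Σα−α_j)/((Σα)²(Σα+1)) = 8.1·18.2/(26.3²·27.3) = 0.007807.

0.007807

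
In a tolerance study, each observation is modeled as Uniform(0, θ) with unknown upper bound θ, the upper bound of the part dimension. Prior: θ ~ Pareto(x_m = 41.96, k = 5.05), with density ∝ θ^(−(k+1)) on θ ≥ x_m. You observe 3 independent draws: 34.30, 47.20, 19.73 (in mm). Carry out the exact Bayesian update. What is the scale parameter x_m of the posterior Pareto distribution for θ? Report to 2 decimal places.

A Pareto(scale x_m, shape k) prior on the upper bound θ of Uniform(0, θ) is conjugate: posterior is Pareto(max(x_m, max xᵢ), k + n).
Sample maximum = 47.20; prior scale x_m = 41.96 → posterior scale = max = 47.20.
Posterior shape = 5.05 + 3 = 8.05.
Posterior scale x_m = 47.20.

47.20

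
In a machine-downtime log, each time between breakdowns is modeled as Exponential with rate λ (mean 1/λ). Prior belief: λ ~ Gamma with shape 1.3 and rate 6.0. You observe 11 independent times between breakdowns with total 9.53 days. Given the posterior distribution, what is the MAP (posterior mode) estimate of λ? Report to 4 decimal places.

0.7276

With a Gamma(shape α, rate β) prior on the exponential rate λ, the posterior after n observations with total T = Σxᵢ is Gamma(α+n, β+T).
Posterior: Gamma(1.3+11, 6.0+9.53) = Gamma(12.3, 15.53).
Mode = (α−1)/β = 0.7276.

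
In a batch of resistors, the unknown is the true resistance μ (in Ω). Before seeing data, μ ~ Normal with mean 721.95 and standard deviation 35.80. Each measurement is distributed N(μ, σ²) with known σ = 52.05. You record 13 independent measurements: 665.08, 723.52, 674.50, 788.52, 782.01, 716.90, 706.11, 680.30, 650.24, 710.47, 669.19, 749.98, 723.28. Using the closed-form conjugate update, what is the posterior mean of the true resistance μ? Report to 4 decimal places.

For Normal data with known variance σ², a Normal(μ₀, σ₀²) prior on μ is conjugate. Posterior precision = 1/σ₀² + n/σ²; posterior mean is the precision-weighted average of μ₀ and x̄.
Σxᵢ = 665.08 + 723.52 + 674.50 + 788.52 + 782.01 + 716.90 + 706.11 + 680.30 + 650.24 + 710.47 + 669.19 + 749.98 + 723.28 = 9240.1, so n·x̄ = 9240.1.
σ₀² = 35.80² = 1281.64, σ² = 52.05² = 2709.2025; σ² + n·σ₀² = 2709.2025 + 13·1281.64 = 19370.5225.
Posterior mean = (μ₀/σ₀² + n·x̄/σ²)/(1/σ₀² + n/σ²) = (σ²·μ₀ + σ₀²·n·x̄)/(σ² + n·σ₀²) = (2709.2025·721.95 + 1281.64·9240.1)/19370.5225 = 13798390.508875/19370.5225 = 712.3396.

712.3396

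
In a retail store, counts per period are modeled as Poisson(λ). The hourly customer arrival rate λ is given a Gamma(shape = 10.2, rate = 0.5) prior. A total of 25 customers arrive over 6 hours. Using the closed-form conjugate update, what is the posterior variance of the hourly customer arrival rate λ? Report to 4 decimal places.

With a Gamma(shape α, rate β) prior, the Poisson likelihood is conjugate: the posterior is Gamma(α + ΣXᵢ, β + n).
Posterior: Gamma(α+S, β+n) = Gamma(10.2+25, 0.5+6) = Gamma(35.2, 6.5).
Var = α/β² = 35.2/6.5² = 0.8331.

0.8331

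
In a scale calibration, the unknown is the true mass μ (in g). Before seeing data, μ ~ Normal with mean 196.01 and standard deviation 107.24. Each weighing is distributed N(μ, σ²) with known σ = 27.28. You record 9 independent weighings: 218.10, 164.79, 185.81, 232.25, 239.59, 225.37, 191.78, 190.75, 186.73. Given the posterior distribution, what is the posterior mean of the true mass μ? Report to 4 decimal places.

203.8514

For Normal data with known variance σ², a Normal(μ₀, σ₀²) prior on μ is conjugate. Posterior precision = 1/σ₀² + n/σ²; posterior mean is the precision-weighted average of μ₀ and x̄.
Σxᵢ = 218.10 + 164.79 + 185.81 + 232.25 + 239.59 + 225.37 + 191.78 + 190.75 + 186.73 = 1835.17, so n·x̄ = 1835.17.
σ₀² = 107.24² = 11500.4176, σ² = 27.28² = 744.1984; σ² + n·σ₀² = 744.1984 + 9·11500.4176 = 104247.9568.
Posterior mean = (μ₀/σ₀² + n·x̄/σ²)/(1/σ₀² + n/σ²) = (σ²·μ₀ + σ₀²·n·x̄)/(σ² + n·σ₀²) = (744.1984·196.01 + 11500.4176·1835.17)/104247.9568 = 21251091.695376/104247.9568 = 203.8514.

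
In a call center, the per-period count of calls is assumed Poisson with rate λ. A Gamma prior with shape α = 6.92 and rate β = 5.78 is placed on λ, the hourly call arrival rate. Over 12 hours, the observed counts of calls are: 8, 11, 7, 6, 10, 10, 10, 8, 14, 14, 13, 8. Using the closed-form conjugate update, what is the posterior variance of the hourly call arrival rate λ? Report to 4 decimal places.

With a Gamma(shape α, rate β) prior, the Poisson likelihood is conjugate: the posterior is Gamma(α + ΣXᵢ, β + n).
Sum of counts S = 119 over n = 12 hours.
Posterior: Gamma(α+S, β+n) = Gamma(6.92+119, 5.78+12) = Gamma(125.92, 17.78).
Var = α/β² = 125.92/17.78² = 0.3983.

0.3983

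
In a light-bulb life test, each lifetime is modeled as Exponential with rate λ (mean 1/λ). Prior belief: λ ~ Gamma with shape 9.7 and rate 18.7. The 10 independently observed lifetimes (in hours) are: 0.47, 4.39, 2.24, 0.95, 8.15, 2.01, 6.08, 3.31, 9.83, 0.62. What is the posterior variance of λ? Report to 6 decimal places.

With a Gamma(shape α, rate β) prior on the exponential rate λ, the posterior after n observations with total T = Σxᵢ is Gamma(α+n, β+T).
Sum of observations T = 38.05 hours; n = 10.
Posterior: Gamma(9.7+10, 18.7+38.05) = Gamma(19.7, 56.75).
Var = α/β² = 0.006117.

0.006117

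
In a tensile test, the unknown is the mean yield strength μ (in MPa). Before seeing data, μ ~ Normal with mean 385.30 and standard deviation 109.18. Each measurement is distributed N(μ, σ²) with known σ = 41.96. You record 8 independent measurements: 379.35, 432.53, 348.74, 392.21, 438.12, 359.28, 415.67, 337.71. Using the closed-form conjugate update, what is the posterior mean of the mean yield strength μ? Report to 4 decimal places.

387.9032

For Normal data with known variance σ², a Normal(μ₀, σ₀²) prior on μ is conjugate. Posterior precision = 1/σ₀² + n/σ²; posterior mean is the precision-weighted average of μ₀ and x̄.
Σxᵢ = 379.35 + 432.53 + 348.74 + 392.21 + 438.12 + 359.28 + 415.67 + 337.71 = 3103.61, so n·x̄ = 3103.61.
σ₀² = 109.18² = 11920.2724, σ² = 41.96² = 1760.6416; σ² + n·σ₀² = 1760.6416 + 8·11920.2724 = 97122.8208.
Posterior mean = (μ₀/σ₀² + n·x̄/σ²)/(1/σ₀² + n/σ²) = (σ²·μ₀ + σ₀²·n·x̄)/(σ² + n·σ₀²) = (1760.6416·385.30 + 11920.2724·3103.61)/97122.8208 = 37674251.831844/97122.8208 = 387.9032.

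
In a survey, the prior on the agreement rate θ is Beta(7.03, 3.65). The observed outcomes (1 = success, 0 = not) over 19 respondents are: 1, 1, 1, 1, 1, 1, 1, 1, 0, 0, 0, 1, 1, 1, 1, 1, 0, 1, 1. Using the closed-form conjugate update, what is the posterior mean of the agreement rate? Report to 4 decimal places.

0.7423

The Beta prior is conjugate to a Binomial/Bernoulli likelihood; the update adds successes to α and failures to β.
Posterior: Beta(α+k, β+n−k) = Beta(7.03+15, 3.65+4) = Beta(22.03, 7.65).
Posterior mean = α/(α+β) = 22.03/29.68 = 0.7423.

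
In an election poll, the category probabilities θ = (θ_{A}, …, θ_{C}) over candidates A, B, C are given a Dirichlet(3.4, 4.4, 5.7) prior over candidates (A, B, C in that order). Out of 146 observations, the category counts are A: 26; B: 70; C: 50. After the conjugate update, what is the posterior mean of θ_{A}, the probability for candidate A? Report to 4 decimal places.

0.1843

The Dirichlet prior is conjugate to the Multinomial likelihood: each posterior αⱼ = prior αⱼ + observed count nⱼ.
Posterior concentration: (29.4, 74.4, 55.7), total = 159.5.
E[θ_{A}|data] = α_{A}/Σα = 29.4/159.5 = 0.1843.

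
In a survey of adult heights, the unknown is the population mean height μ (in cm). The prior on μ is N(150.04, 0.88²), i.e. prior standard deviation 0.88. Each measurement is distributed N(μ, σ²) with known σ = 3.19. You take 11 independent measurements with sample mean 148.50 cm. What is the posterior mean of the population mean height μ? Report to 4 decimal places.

For Normal data with known variance σ², a Normal(μ₀, σ₀²) prior on μ is conjugate. Posterior precision = 1/σ₀² + n/σ²; posterior mean is the precision-weighted average of μ₀ and x̄.
n·x̄ = 11·148.50 = 1633.5.
σ₀² = 0.88² = 0.7744, σ² = 3.19² = 10.1761; σ² + n·σ₀² = 10.1761 + 11·0.7744 = 18.6945.
Posterior mean = (μ₀/σ₀² + n·x̄/σ²)/(1/σ₀² + n/σ²) = (σ²·μ₀ + σ₀²·n·x̄)/(σ² + n·σ₀²) = (10.1761·150.04 + 0.7744·1633.5)/18.6945 = 2791.804444/18.6945 = 149.3383.

149.3383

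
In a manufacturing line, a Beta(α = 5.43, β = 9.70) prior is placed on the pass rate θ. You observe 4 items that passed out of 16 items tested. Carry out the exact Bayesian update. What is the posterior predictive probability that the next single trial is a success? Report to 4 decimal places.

0.3029

The Beta prior is conjugate to a Binomial/Bernoulli likelihood; the update adds successes to α and failures to β.
Posterior: Beta(α+k, β+n−k) = Beta(5.43+4, 9.70+12) = Beta(9.43, 21.70).
For a single future Bernoulli trial, P(success | data) = α/(α+β) = 0.3029.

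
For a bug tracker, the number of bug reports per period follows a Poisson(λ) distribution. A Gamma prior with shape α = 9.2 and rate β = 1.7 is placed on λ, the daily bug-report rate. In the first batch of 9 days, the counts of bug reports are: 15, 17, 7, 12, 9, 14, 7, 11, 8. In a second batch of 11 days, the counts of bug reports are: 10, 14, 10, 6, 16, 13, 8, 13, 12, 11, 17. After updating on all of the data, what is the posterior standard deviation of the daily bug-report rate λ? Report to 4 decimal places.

With a Gamma(shape α, rate β) prior, the Poisson likelihood is conjugate: the posterior is Gamma(α + ΣXᵢ, β + n).
Batch 1: sum of counts S = 100 over n = 9 days.
After batch 1: Gamma(α+S, β+n) = Gamma(9.2+100, 1.7+9) = Gamma(109.2, 10.7).
Batch 2: sum of counts S = 130 over n = 11 days.
After batch 2: Gamma(α+S, β+n) = Gamma(109.2+130, 10.7+11) = Gamma(239.2, 21.7).
SD = √α/β = √239.2/21.7 = 0.7127.

0.7127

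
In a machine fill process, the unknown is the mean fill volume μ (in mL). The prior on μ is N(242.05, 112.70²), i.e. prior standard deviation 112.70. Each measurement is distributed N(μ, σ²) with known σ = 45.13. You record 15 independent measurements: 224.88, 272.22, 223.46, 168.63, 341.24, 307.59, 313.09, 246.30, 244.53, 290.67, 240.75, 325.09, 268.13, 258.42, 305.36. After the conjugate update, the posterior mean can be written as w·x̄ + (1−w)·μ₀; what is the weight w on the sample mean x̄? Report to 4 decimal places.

0.9894

For Normal data with known variance σ², a Normal(μ₀, σ₀²) prior on μ is conjugate. Posterior precision = 1/σ₀² + n/σ²; posterior mean is the precision-weighted average of μ₀ and x̄.
σ₀² = 112.70² = 12701.29, σ² = 45.13² = 2036.7169. Prior precision 1/σ₀² = 1/12701.29; data precision n/σ² = 15/2036.7169.
w = (n/σ²)/(1/σ₀² + n/σ²) = n·σ₀²/(σ² + n·σ₀²) = 15·12701.29/(2036.7169 + 15·12701.29) = 190519.35/192556.0669 = 0.9894.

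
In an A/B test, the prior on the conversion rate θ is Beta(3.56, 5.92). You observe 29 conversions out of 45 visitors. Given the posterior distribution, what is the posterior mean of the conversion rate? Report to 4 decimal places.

0.5977

The Beta prior is conjugate to a Binomial/Bernoulli likelihood; the update adds successes to α and failures to β.
Posterior: Beta(α+k, β+n−k) = Beta(3.56+29, 5.92+16) = Beta(32.56, 21.92).
Posterior mean = α/(α+β) = 32.56/54.48 = 0.5977.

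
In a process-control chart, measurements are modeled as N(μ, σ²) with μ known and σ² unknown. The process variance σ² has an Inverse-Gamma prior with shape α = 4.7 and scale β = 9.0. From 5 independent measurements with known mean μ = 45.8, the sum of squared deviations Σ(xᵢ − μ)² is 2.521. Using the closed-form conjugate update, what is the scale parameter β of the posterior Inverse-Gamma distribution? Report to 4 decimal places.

With known mean μ and an Inverse-Gamma(α, β) prior on σ², the Normal likelihood is conjugate: posterior is Inv-Gamma(α + n/2, β + Σ(xᵢ−μ)²/2).
Posterior: Inv-Gamma(4.7 + 5/2, 9.0 + 2.521/2) = Inv-Gamma(7.20, 10.2605).
Posterior β = 10.2605.

10.2605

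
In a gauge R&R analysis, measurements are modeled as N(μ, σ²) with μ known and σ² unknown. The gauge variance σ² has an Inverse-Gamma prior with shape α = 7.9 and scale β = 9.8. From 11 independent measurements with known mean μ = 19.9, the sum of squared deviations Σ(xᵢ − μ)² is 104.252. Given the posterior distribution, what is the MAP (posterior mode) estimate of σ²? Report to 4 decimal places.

4.3004

With known mean μ and an Inverse-Gamma(α, β) prior on σ², the Normal likelihood is conjugate: posterior is Inv-Gamma(α + n/2, β + Σ(xᵢ−μ)²/2).
Posterior: Inv-Gamma(7.9 + 11/2, 9.8 + 104.252/2) = Inv-Gamma(13.40, 61.9260).
Mode = β/(α+1) = 61.9260/14.40 = 4.3004.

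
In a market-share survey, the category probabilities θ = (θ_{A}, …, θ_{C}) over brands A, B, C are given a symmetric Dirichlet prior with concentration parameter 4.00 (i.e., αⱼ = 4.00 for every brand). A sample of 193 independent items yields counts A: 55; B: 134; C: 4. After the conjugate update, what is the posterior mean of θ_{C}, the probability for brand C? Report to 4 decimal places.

0.0390

The Dirichlet prior is conjugate to the Multinomial likelihood: each posterior αⱼ = prior αⱼ + observed count nⱼ.
Posterior concentration: (59.00, 138.00, 8.00), total = 205.00.
E[θ_{C}|data] = α_{C}/Σα = 8.00/205.00 = 0.0390.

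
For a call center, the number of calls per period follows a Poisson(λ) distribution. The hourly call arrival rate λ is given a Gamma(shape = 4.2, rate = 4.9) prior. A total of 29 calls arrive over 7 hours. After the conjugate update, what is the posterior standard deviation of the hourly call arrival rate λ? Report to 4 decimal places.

0.4842

With a Gamma(shape α, rate β) prior, the Poisson likelihood is conjugate: the posterior is Gamma(α + ΣXᵢ, β + n).
Posterior: Gamma(α+S, β+n) = Gamma(4.2+29, 4.9+7) = Gamma(33.2, 11.9).
SD = √α/β = √33.2/11.9 = 0.4842.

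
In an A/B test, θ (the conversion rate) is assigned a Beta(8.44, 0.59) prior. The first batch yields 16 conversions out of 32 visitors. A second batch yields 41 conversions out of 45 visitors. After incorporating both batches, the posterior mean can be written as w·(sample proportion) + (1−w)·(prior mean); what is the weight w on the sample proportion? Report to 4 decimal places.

0.8950

The Beta prior is conjugate to a Binomial/Bernoulli likelihood; the update adds successes to α and failures to β.
Total number of visitors: n = 32 + 45 = 77.
Posterior mean = (α₀+k)/(α₀+β₀+n) = [n/(α₀+β₀+n)]·(k/n) + [(α₀+β₀)/(α₀+β₀+n)]·α₀/(α₀+β₀), so only n and the prior enter the weight.
The weight on the data is w = n/(α₀+β₀+n) = 77/(8.44+0.59+77) = 77/86.03 = 0.8950.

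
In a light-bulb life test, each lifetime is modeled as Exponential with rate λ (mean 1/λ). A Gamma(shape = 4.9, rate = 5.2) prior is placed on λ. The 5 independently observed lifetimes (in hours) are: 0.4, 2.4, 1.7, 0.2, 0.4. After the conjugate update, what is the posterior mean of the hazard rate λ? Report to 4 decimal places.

0.9612

With a Gamma(shape α, rate β) prior on the exponential rate λ, the posterior after n observations with total T = Σxᵢ is Gamma(α+n, β+T).
Sum of observations T = 5.1 hours; n = 5.
Posterior: Gamma(4.9+5, 5.2+5.1) = Gamma(9.9, 10.3).
Posterior mean of λ = α/β = 9.9/10.3 = 0.9612.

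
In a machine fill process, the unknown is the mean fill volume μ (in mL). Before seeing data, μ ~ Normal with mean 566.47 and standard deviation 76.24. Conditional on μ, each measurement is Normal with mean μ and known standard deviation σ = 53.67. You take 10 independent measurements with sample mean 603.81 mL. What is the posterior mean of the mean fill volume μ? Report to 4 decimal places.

For Normal data with known variance σ², a Normal(μ₀, σ₀²) prior on μ is conjugate. Posterior precision = 1/σ₀² + n/σ²; posterior mean is the precision-weighted average of μ₀ and x̄.
n·x̄ = 10·603.81 = 6038.1.
σ₀² = 76.24² = 5812.5376, σ² = 53.67² = 2880.4689; σ² + n·σ₀² = 2880.4689 + 10·5812.5376 = 61005.8449.
Posterior mean = (μ₀/σ₀² + n·x̄/σ²)/(1/σ₀² + n/σ²) = (σ²·μ₀ + σ₀²·n·x̄)/(σ² + n·σ₀²) = (2880.4689·566.47 + 5812.5376·6038.1)/61005.8449 = 36728382.500343/61005.8449 = 602.0469.

602.0469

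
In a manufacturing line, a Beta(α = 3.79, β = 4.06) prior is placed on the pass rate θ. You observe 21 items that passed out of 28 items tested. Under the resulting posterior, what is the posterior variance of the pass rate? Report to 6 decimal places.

The Beta prior is conjugate to a Binomial/Bernoulli likelihood; the update adds successes to α and failures to β.
Posterior: Beta(α+k, β+n−k) = Beta(3.79+21, 4.06+7) = Beta(24.79, 11.06).
Var = αβ/((α+β)²(α+β+1)) = 24.79·11.06/(35.85²·36.85) = 0.005789.

0.005789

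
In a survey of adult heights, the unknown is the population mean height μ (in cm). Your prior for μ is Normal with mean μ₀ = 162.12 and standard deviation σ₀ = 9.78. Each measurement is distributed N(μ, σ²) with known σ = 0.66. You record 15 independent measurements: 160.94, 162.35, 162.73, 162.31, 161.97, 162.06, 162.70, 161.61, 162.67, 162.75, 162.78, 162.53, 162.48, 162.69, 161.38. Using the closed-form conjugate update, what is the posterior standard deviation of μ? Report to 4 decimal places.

For Normal data with known variance σ², a Normal(μ₀, σ₀²) prior on μ is conjugate. Posterior precision = 1/σ₀² + n/σ²; posterior mean is the precision-weighted average of μ₀ and x̄.
σ₀² = 9.78² = 95.6484, σ² = 0.66² = 0.4356; σ² + n·σ₀² = 0.4356 + 15·95.6484 = 1435.1616.
Posterior precision = 1/σ₀² + n/σ² = 1/95.6484 + 15/0.4356 = (σ² + n·σ₀²)/(σ₀²σ²) = 1435.1616/(95.6484·0.4356); posterior variance σₙ² = σ₀²σ²/(σ² + n·σ₀²) = 95.6484·0.4356/1435.1616 = 0.029031.
Posterior SD = √σₙ² = √(95.6484·0.4356/1435.1616) = 0.1704.

0.1704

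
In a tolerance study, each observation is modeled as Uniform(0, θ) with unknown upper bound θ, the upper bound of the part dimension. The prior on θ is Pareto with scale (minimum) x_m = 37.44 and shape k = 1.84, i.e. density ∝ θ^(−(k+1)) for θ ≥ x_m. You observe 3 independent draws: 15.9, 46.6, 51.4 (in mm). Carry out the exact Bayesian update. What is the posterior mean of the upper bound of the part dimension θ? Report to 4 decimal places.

64.7854

A Pareto(scale x_m, shape k) prior on the upper bound θ of Uniform(0, θ) is conjugate: posterior is Pareto(max(x_m, max xᵢ), k + n).
Sample maximum = 51.4; prior scale x_m = 37.44 → posterior scale = max = 51.40.
Posterior shape = 1.84 + 3 = 4.84.
E[θ|data] = k·x_m/(k−1) = 4.84·51.40/3.84 = 64.7854.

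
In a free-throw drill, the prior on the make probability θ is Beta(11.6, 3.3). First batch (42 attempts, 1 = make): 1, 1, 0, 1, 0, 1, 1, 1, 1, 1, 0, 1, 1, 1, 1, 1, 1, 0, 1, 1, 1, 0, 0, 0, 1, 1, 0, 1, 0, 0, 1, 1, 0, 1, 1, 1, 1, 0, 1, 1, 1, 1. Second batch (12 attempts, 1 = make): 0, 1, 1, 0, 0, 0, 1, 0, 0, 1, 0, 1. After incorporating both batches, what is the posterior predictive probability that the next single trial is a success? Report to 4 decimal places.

The Beta prior is conjugate to a Binomial/Bernoulli likelihood; the update adds successes to α and failures to β.
After batch 1: Beta(11.6+30, 3.3+12) = Beta(41.6, 15.3).
After batch 2: Beta(41.6+5, 15.3+7) = Beta(46.6, 22.3).
For a single future Bernoulli trial, P(success | data) = α/(α+β) = 0.6763.

0.6763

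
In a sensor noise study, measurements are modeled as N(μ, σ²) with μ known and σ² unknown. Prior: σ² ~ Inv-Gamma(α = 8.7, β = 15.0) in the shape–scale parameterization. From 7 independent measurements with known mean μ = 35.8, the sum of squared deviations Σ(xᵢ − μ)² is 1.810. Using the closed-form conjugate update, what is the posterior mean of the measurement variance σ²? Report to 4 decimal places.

1.4201

With known mean μ and an Inverse-Gamma(α, β) prior on σ², the Normal likelihood is conjugate: posterior is Inv-Gamma(α + n/2, β + Σ(xᵢ−μ)²/2).
Posterior: Inv-Gamma(8.7 + 7/2, 15.0 + 1.810/2) = Inv-Gamma(12.20, 15.9050).
E[σ²|data] = β/(α−1) = 15.9050/11.20 = 1.4201.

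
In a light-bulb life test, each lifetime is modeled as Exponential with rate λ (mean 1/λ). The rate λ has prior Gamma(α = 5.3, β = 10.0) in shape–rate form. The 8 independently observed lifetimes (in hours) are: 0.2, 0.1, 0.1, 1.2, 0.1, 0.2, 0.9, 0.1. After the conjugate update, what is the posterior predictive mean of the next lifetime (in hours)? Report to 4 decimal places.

1.0488

With a Gamma(shape α, rate β) prior on the exponential rate λ, the posterior after n observations with total T = Σxᵢ is Gamma(α+n, β+T).
Sum of observations T = 2.9 hours; n = 8.
Posterior: Gamma(5.3+8, 10.0+2.9) = Gamma(13.3, 12.9).
The predictive distribution for the next observation is Lomax; its mean is β/(α−1) = 12.9/12.3 = 1.0488.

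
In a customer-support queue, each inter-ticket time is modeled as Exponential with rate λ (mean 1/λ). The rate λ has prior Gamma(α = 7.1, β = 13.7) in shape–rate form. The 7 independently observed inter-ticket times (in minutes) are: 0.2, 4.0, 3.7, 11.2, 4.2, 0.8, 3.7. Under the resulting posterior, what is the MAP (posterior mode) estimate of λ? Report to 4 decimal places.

With a Gamma(shape α, rate β) prior on the exponential rate λ, the posterior after n observations with total T = Σxᵢ is Gamma(α+n, β+T).
Sum of observations T = 27.8 minutes; n = 7.
Posterior: Gamma(7.1+7, 13.7+27.8) = Gamma(14.1, 41.5).
Mode = (α−1)/β = 0.3157.

0.3157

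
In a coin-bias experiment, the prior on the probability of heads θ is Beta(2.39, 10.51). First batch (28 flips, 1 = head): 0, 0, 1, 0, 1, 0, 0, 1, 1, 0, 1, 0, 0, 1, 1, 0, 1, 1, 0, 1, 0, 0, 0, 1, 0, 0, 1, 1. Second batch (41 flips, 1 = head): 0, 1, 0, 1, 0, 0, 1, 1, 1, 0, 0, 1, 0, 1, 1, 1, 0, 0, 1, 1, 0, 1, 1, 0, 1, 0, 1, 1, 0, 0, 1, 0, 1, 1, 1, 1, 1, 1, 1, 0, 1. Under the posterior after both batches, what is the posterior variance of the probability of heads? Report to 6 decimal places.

0.003015

The Beta prior is conjugate to a Binomial/Bernoulli likelihood; the update adds successes to α and failures to β.
After batch 1: Beta(2.39+13, 10.51+15) = Beta(15.39, 25.51).
After batch 2: Beta(15.39+25, 25.51+16) = Beta(40.39, 41.51).
Var = αβ/((α+β)²(α+β+1)) = 40.39·41.51/(81.90²·82.90) = 0.003015.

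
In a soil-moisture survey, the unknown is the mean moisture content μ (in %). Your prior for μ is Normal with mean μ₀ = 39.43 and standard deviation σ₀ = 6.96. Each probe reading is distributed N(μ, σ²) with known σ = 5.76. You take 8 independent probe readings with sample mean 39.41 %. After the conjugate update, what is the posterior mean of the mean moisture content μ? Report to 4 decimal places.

39.4116

For Normal data with known variance σ², a Normal(μ₀, σ₀²) prior on μ is conjugate. Posterior precision = 1/σ₀² + n/σ²; posterior mean is the precision-weighted average of μ₀ and x̄.
n·x̄ = 8·39.41 = 315.28.
σ₀² = 6.96² = 48.4416, σ² = 5.76² = 33.1776; σ² + n·σ₀² = 33.1776 + 8·48.4416 = 420.7104.
Posterior mean = (μ₀/σ₀² + n·x̄/σ²)/(1/σ₀² + n/σ²) = (σ²·μ₀ + σ₀²·n·x̄)/(σ² + n·σ₀²) = (33.1776·39.43 + 48.4416·315.28)/420.7104 = 16580.860416/420.7104 = 39.4116.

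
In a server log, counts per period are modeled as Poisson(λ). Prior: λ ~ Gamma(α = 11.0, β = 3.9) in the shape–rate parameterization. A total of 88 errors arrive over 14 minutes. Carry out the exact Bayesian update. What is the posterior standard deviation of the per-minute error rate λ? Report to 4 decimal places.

With a Gamma(shape α, rate β) prior, the Poisson likelihood is conjugate: the posterior is Gamma(α + ΣXᵢ, β + n).
Posterior: Gamma(α+S, β+n) = Gamma(11.0+88, 3.9+14) = Gamma(99.0, 17.9).
SD = √α/β = √99.0/17.9 = 0.5559.

0.5559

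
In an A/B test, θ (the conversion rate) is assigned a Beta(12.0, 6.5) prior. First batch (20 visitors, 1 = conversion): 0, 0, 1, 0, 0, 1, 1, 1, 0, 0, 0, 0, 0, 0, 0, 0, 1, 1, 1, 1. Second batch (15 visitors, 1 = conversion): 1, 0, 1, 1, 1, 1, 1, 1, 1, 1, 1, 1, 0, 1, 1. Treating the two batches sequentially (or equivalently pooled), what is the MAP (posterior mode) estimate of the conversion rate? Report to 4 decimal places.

The Beta prior is conjugate to a Binomial/Bernoulli likelihood; the update adds successes to α and failures to β.
After batch 1: Beta(12.0+8, 6.5+12) = Beta(20.0, 18.5).
After batch 2: Beta(20.0+13, 18.5+2) = Beta(33.0, 20.5).
Mode of Beta(a,b) for a,b>1 is (a−1)/(a+b−2) = 32.0/51.5 = 0.6214.

0.6214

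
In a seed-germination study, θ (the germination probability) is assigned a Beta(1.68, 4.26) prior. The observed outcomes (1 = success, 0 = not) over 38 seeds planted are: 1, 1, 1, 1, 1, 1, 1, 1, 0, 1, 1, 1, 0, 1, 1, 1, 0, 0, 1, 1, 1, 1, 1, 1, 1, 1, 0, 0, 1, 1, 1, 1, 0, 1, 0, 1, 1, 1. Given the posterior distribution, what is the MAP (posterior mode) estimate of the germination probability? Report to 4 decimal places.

The Beta prior is conjugate to a Binomial/Bernoulli likelihood; the update adds successes to α and failures to β.
Posterior: Beta(α+k, β+n−k) = Beta(1.68+30, 4.26+8) = Beta(31.68, 12.26).
Mode of Beta(a,b) for a,b>1 is (a−1)/(a+b−2) = 30.68/41.94 = 0.7315.

0.7315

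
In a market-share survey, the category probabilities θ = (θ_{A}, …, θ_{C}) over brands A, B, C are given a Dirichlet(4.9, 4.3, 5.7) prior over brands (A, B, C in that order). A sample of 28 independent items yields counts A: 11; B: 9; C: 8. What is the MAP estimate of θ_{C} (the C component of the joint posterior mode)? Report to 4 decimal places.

0.3183

The Dirichlet prior is conjugate to the Multinomial likelihood: each posterior αⱼ = prior αⱼ + observed count nⱼ.
Posterior concentration: (15.9, 13.3, 13.7), total = 42.9.
Joint mode component: (α_{C}−1)/(Σα−K) = 12.7/39.9 = 0.3183.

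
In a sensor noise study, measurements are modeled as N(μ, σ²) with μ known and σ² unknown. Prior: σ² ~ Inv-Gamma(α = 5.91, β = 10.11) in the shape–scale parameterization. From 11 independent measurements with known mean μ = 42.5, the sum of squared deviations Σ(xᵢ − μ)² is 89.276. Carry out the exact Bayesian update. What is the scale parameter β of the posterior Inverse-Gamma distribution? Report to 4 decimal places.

54.7480

With known mean μ and an Inverse-Gamma(α, β) prior on σ², the Normal likelihood is conjugate: posterior is Inv-Gamma(α + n/2, β + Σ(xᵢ−μ)²/2).
Posterior: Inv-Gamma(5.91 + 11/2, 10.11 + 89.276/2) = Inv-Gamma(11.41, 54.7480).
Posterior β = 54.7480.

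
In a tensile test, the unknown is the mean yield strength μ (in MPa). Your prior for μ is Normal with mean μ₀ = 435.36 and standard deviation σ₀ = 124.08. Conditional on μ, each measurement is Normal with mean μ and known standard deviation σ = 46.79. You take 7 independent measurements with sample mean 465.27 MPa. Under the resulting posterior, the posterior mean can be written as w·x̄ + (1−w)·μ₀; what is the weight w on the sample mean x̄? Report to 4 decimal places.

0.9801

For Normal data with known variance σ², a Normal(μ₀, σ₀²) prior on μ is conjugate. Posterior precision = 1/σ₀² + n/σ²; posterior mean is the precision-weighted average of μ₀ and x̄.
σ₀² = 124.08² = 15395.8464, σ² = 46.79² = 2189.3041. Prior precision 1/σ₀² = 1/15395.8464; data precision n/σ² = 7/2189.3041.
w = (n/σ²)/(1/σ₀² + n/σ²) = n·σ₀²/(σ² + n·σ₀²) = 7·15395.8464/(2189.3041 + 7·15395.8464) = 107770.9248/109960.2289 = 0.9801.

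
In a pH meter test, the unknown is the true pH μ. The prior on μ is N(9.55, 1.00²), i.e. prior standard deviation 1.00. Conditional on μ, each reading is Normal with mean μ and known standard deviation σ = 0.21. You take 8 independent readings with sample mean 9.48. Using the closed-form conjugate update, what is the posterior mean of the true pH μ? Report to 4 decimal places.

For Normal data with known variance σ², a Normal(μ₀, σ₀²) prior on μ is conjugate. Posterior precision = 1/σ₀² + n/σ²; posterior mean is the precision-weighted average of μ₀ and x̄.
n·x̄ = 8·9.48 = 75.84.
σ₀² = 1.00² = 1, σ² = 0.21² = 0.0441; σ² + n·σ₀² = 0.0441 + 8·1 = 8.0441.
Posterior mean = (μ₀/σ₀² + n·x̄/σ²)/(1/σ₀² + n/σ²) = (σ²·μ₀ + σ₀²·n·x̄)/(σ² + n·σ₀²) = (0.0441·9.55 + 1·75.84)/8.0441 = 76.261155/8.0441 = 9.4804.

9.4804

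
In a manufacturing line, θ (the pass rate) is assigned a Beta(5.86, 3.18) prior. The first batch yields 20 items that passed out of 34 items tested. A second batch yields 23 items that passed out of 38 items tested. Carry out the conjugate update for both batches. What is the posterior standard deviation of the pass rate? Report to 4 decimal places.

The Beta prior is conjugate to a Binomial/Bernoulli likelihood; the update adds successes to α and failures to β.
After batch 1: Beta(5.86+20, 3.18+14) = Beta(25.86, 17.18).
After batch 2: Beta(25.86+23, 17.18+15) = Beta(48.86, 32.18).
Var = αβ/((α+β)²(α+β+1)) = 48.86·32.18/(81.04²·82.04) = 0.00291820; SD = √0.00291820 = 0.0540.

0.0540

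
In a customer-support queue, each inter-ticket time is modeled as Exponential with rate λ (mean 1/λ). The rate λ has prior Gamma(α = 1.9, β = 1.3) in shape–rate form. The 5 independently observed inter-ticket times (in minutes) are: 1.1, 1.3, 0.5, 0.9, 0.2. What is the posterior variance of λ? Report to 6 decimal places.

0.245639

With a Gamma(shape α, rate β) prior on the exponential rate λ, the posterior after n observations with total T = Σxᵢ is Gamma(α+n, β+T).
Sum of observations T = 4.0 minutes; n = 5.
Posterior: Gamma(1.9+5, 1.3+4.0) = Gamma(6.9, 5.3).
Var = α/β² = 0.245639.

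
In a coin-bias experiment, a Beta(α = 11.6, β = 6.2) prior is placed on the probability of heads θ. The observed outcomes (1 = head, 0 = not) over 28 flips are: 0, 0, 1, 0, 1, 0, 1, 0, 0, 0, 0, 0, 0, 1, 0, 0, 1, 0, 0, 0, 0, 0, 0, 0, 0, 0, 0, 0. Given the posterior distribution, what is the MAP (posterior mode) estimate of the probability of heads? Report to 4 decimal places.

The Beta prior is conjugate to a Binomial/Bernoulli likelihood; the update adds successes to α and failures to β.
Posterior: Beta(α+k, β+n−k) = Beta(11.6+5, 6.2+23) = Beta(16.6, 29.2).
Mode of Beta(a,b) for a,b>1 is (a−1)/(a+b−2) = 15.6/43.8 = 0.3562.

0.3562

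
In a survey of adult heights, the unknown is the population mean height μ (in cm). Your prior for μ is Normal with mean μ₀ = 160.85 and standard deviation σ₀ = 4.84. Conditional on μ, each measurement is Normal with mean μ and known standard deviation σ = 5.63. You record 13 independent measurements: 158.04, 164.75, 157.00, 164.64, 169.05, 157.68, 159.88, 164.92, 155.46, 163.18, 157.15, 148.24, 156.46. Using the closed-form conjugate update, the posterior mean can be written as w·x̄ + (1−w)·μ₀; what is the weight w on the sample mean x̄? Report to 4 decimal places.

For Normal data with known variance σ², a Normal(μ₀, σ₀²) prior on μ is conjugate. Posterior precision = 1/σ₀² + n/σ²; posterior mean is the precision-weighted average of μ₀ and x̄.
σ₀² = 4.84² = 23.4256, σ² = 5.63² = 31.6969. Prior precision 1/σ₀² = 1/23.4256; data precision n/σ² = 13/31.6969.
w = (n/σ²)/(1/σ₀² + n/σ²) = n·σ₀²/(σ² + n·σ₀²) = 13·23.4256/(31.6969 + 13·23.4256) = 304.5328/336.2297 = 0.9057.

0.9057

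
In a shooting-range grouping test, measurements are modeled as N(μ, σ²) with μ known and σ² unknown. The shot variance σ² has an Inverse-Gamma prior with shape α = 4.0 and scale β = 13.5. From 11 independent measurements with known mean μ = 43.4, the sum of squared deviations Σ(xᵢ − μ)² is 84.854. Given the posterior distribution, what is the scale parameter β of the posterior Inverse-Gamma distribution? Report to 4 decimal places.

With known mean μ and an Inverse-Gamma(α, β) prior on σ², the Normal likelihood is conjugate: posterior is Inv-Gamma(α + n/2, β + Σ(xᵢ−μ)²/2).
Posterior: Inv-Gamma(4.0 + 11/2, 13.5 + 84.854/2) = Inv-Gamma(9.50, 55.9270).
Posterior β = 55.9270.

55.9270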